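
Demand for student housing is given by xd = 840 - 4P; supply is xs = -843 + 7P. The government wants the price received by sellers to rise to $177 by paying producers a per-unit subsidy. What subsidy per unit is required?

Required subsidy s = $66 per unit

At a seller price of 177, quantity supplied is -843 + 7·177 = 396.
Buyers absorb 396 only when they pay Pb with 840 − 4·Pb = 396, i.e. Pb = 111.
s = Ps − Pb = 177 − 111 = 66.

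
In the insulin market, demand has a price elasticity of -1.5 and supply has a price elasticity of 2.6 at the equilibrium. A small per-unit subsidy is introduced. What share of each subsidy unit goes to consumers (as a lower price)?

For a small subsidy around the equilibrium, the benefit split depends on the relative slopes, which at a point are proportional to the elasticities.
Buyer share = εs/(εs + |εd|) = 2.6/(2.6 + 1.5) = 26/41; seller share = |εd|/(εs + |εd|) = 15/41.

Consumer share = 26/41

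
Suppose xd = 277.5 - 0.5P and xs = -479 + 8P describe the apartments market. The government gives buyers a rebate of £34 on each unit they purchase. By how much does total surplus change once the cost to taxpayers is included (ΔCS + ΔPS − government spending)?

Pre-subsidy: 277.5 - 0.5P = -479 + 8P gives P* = 89, x* = 233.
With the rebate, buyers effectively pay Pb = Ps − 34, where Ps is the price sellers receive.
Demand in terms of Ps becomes xd = 277.5 − 0.5(Ps − 34) = 294.5 - 0.5Ps. Setting this equal to supply: 294.5 - 0.5Ps = -479 + 8Ps, so Ps = 91.
Buyers pay Pb = 91 − 34 = 57; x' = -479 + 8·91 = 249.
ΔCS = ½(233 + 249)(89 − 57) = 7712; ΔPS = ½(233 + 249)(91 − 89) = 482.
Government spending = 34 × 249 = 8466.
Net change = 7712 + 482 − 8466 = -272. The loss equals the DWL triangle ½·34·16.

Net change in total surplus = -£272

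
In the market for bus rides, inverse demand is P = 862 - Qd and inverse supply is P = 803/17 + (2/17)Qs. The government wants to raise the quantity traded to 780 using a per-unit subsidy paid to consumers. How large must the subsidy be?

At Q = 780, from the demand curve buyers pay Pb = 862 − 1·780 = 82; from the supply curve sellers need Ps = 803/17 + (2/17)·780 = 139.
The subsidy must fill the gap: s = Ps − Pb = 139 − 82 = 57.

Required subsidy s = 57 per unit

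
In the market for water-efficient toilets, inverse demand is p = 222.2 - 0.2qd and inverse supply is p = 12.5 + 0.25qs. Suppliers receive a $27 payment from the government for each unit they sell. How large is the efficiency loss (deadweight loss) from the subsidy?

Pre-subsidy: 222.2 - 0.2q = 12.5 + 0.25q gives q* = 466 and p* = 129.
With the subsidy, sellers receive ps = pb + 27 for each unit, where pb is the price buyers pay.
On the curves, pb = 222.2 - 0.2q and ps = 12.5 + 0.25q; the wedge ps − pb = 27 gives 12.5 + 0.25q − (222.2 - 0.2q) = 27, so q' = 526.
Then pb = 222.2 − 0.2·526 = 117 and ps = 12.5 + 0.25·526 = 144.
The subsidy expands output by 526 − 466 = 60 past the efficient level; on those units the gap between marginal cost and willingness to pay runs from 0 up to 27.
DWL = ½ × 27 × 60 = 810.

Deadweight loss = $810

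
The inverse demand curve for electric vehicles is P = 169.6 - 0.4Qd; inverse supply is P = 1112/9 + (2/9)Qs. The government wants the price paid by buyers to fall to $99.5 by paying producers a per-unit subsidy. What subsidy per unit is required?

Required subsidy s = $63 per unit

At a buyer price of 99.5, quantity demanded is 424 − 2.5·99.5 = 175.25.
Sellers supply 175.25 only when they receive Ps = 1112/9 + (2/9)·175.25 = 162.5.
s = Ps − Pb = 162.5 − 99.5 = 63.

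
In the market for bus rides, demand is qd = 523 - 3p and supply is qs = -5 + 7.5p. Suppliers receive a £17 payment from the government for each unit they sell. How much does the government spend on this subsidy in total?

Government cost = 48620/7

Pre-subsidy: 523 - 3p = -5 + 7.5p gives p* = 352/7, q* = 2605/7.
With the subsidy, sellers receive ps = pb + 17 for each unit, where pb is the price buyers pay.
Supply in terms of pb becomes qs = -5 + 7.5(pb + 17) = 122.5 + 7.5pb. Setting this equal to demand: 523 - 3pb = 122.5 + 7.5pb, so pb = 267/7.
Sellers receive ps = 267/7 + 17 = 386/7; q' = 523 − 3·(267/7) = 2860/7.
Government outlay = subsidy × quantity = 17 × 2860/7 = 48620/7.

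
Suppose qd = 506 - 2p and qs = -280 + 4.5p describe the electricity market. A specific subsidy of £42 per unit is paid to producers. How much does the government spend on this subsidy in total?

Government cost = 175980/13

Pre-subsidy: 506 - 2p = -280 + 4.5p gives p* = 1572/13, q* = 3434/13.
With the subsidy, sellers receive ps = pb + 42 for each unit, where pb is the price buyers pay.
Supply in terms of pb becomes qs = -280 + 4.5(pb + 42) = -91 + 4.5pb. Setting this equal to demand: 506 - 2pb = -91 + 4.5pb, so pb = 1194/13.
Sellers receive ps = 1194/13 + 42 = 1740/13; q' = 506 − 2·(1194/13) = 4190/13.
Government outlay = subsidy × quantity = 42 × 4190/13 = 175980/13.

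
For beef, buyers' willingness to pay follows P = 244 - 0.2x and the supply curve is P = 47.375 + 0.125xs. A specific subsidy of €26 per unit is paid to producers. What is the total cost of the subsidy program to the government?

Government cost = €17810

Pre-subsidy: 244 - 0.2x = 47.375 + 0.125x gives x* = 605 and P* = 123.
With the subsidy, sellers receive Ps = Pb + 26 for each unit, where Pb is the price buyers pay.
On the curves, Pb = 244 - 0.2x and Ps = 47.375 + 0.125x; the wedge Ps − Pb = 26 gives 47.375 + 0.125x − (244 - 0.2x) = 26, so x' = 685.
Then Pb = 244 − 0.2·685 = 107 and Ps = 47.375 + 0.125·685 = 133.
Government outlay = subsidy × quantity = 26 × 685 = 17810.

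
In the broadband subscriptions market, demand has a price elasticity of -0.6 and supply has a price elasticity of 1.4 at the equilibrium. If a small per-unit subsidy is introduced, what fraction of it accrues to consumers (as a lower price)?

Consumer share = 0.7

For a small subsidy around the equilibrium, the benefit split depends on the relative slopes, which at a point are proportional to the elasticities.
Buyer share = εs/(εs + |εd|) = 1.4/(1.4 + 0.6) = 0.7; seller share = |εd|/(εs + |εd|) = 0.3.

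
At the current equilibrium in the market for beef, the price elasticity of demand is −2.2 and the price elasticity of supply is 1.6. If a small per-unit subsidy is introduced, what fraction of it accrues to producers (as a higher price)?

Producer share = 11/19

For a small subsidy around the equilibrium, the benefit split depends on the relative slopes, which at a point are proportional to the elasticities.
Buyer share = εs/(εs + |εd|) = 1.6/(1.6 + 2.2) = 8/19; seller share = |εd|/(εs + |εd|) = 11/19.
So producers capture 11/19 of the subsidy.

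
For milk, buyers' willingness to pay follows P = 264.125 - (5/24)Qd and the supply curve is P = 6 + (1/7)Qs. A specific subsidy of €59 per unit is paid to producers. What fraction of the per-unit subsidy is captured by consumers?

Pre-subsidy: 264.125 - (5/24)Q = 6 + (1/7)Q gives Q* = 735 and P* = 111.
With the subsidy, sellers receive Ps = Pb + 59 for each unit, where Pb is the price buyers pay.
On the curves, Pb = 264.125 - (5/24)Q and Ps = 6 + (1/7)Q; the wedge Ps − Pb = 59 gives 6 + (1/7)Q − (264.125 - (5/24)Q) = 59, so Q' = 903.
Then Pb = 264.125 − (5/24)·903 = 76 and Ps = 6 + (1/7)·903 = 135.
Buyers' price falls by P* − Pb = 111 − 76 = 35; sellers' price rises by Ps − P* = 135 − 111 = 24.
So consumers capture 35/59 = 35/59 of each unit of subsidy.

Consumer share = 35/59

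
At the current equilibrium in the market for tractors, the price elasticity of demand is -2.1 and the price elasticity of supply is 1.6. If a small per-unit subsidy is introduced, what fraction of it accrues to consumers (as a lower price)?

Consumer share = 16/37

For a small subsidy around the equilibrium, the benefit split depends on the relative slopes, which at a point are proportional to the elasticities.
Buyer share = εs/(εs + |εd|) = 1.6/(1.6 + 2.1) = 16/37; seller share = |εd|/(εs + |εd|) = 21/37.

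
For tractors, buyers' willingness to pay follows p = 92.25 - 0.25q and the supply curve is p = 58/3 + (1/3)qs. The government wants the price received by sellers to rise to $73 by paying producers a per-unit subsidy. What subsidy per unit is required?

Required subsidy s = $21 per unit

At a seller price of 73, quantity supplied is -58 + 3·73 = 161.
Buyers absorb 161 only when they pay pb = 92.25 − 0.25·161 = 52.
s = ps − pb = 73 − 52 = 21.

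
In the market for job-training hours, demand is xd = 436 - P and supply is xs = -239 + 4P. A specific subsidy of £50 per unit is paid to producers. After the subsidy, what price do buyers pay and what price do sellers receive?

Pre-subsidy: 436 - P = -239 + 4P gives P* = 135, x* = 301.
With the subsidy, sellers receive Ps = Pb + 50 for each unit, where Pb is the price buyers pay.
Supply in terms of Pb becomes xs = -239 + 4(Pb + 50) = -39 + 4Pb. Setting this equal to demand: 436 - Pb = -39 + 4Pb, so Pb = 95.
Sellers receive Ps = 95 + 50 = 145; x' = 436 − 1·95 = 341.

Buyers pay £95; sellers receive £145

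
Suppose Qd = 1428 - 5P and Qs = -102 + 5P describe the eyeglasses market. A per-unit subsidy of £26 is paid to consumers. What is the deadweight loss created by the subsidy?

Pre-subsidy: 1428 - 5P = -102 + 5P gives P* = 153, Q* = 663.
With the rebate, buyers effectively pay Pb = Ps − 26, where Ps is the price sellers receive.
Demand in terms of Ps becomes Qd = 1428 − 5(Ps − 26) = 1558 - 5Ps. Setting this equal to supply: 1558 - 5Ps = -102 + 5Ps, so Ps = 166.
Buyers pay Pb = 166 − 26 = 140; Q' = -102 + 5·166 = 728.
The subsidy expands output by 728 − 663 = 65 past the efficient level; on those units the gap between marginal cost and willingness to pay runs from 0 up to 26.
DWL = ½ × 26 × 65 = 845.

Deadweight loss = £845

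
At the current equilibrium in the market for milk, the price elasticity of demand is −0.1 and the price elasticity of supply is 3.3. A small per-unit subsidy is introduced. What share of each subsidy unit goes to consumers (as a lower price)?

For a small subsidy around the equilibrium, the benefit split depends on the relative slopes, which at a point are proportional to the elasticities.
Buyer share = εs/(εs + |εd|) = 3.3/(3.3 + 0.1) = 33/34; seller share = |εd|/(εs + |εd|) = 1/34.

Consumer share = 33/34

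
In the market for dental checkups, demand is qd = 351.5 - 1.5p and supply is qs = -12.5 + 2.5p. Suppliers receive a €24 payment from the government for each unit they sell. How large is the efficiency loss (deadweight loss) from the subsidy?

Deadweight loss = €270

Pre-subsidy: 351.5 - 1.5p = -12.5 + 2.5p gives p* = 91, q* = 215.
With the subsidy, sellers receive ps = pb + 24 for each unit, where pb is the price buyers pay.
Supply in terms of pb becomes qs = -12.5 + 2.5(pb + 24) = 47.5 + 2.5pb. Setting this equal to demand: 351.5 - 1.5pb = 47.5 + 2.5pb, so pb = 76.
Sellers receive ps = 76 + 24 = 100; q' = 351.5 − 1.5·76 = 237.5.
The subsidy expands output by 237.5 − 215 = 22.5 past the efficient level; on those units the gap between marginal cost and willingness to pay runs from 0 up to 24.
DWL = ½ × 24 × 22.5 = 270.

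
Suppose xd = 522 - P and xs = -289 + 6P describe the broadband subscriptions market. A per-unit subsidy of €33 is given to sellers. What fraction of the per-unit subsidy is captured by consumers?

Pre-subsidy: 522 - P = -289 + 6P gives P* = 811/7, x* = 2843/7.
With the subsidy, sellers receive Ps = Pb + 33 for each unit, where Pb is the price buyers pay.
Supply in terms of Pb becomes xs = -289 + 6(Pb + 33) = -91 + 6Pb. Setting this equal to demand: 522 - Pb = -91 + 6Pb, so Pb = 613/7.
Sellers receive Ps = 613/7 + 33 = 844/7; x' = 522 − 1·(613/7) = 3041/7.
Buyers' price falls by P* − Pb = 811/7 − 613/7 = 198/7; sellers' price rises by Ps − P* = 844/7 − 811/7 = 33/7.
So consumers capture (198/7)/33 = 6/7 of each unit of subsidy.

Consumer share = 6/7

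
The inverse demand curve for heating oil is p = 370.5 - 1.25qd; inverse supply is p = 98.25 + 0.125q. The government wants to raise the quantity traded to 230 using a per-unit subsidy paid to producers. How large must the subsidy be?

Required subsidy s = 44 per unit

At q = 230, from the demand curve buyers pay pb = 370.5 − 1.25·230 = 83; from the supply curve sellers need ps = 98.25 + 0.125·230 = 127.
The subsidy must fill the gap: s = ps − pb = 127 − 83 = 44.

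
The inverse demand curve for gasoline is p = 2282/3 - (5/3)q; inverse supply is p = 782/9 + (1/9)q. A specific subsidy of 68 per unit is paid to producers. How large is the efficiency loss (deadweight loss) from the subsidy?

Pre-subsidy: 2282/3 - (5/3)q = 782/9 + (1/9)q gives q* = 379 and p* = 129.
With the subsidy, sellers receive ps = pb + 68 for each unit, where pb is the price buyers pay.
On the curves, pb = 2282/3 - (5/3)q and ps = 782/9 + (1/9)q; the wedge ps − pb = 68 gives 782/9 + (1/9)q − (2282/3 - (5/3)q) = 68, so q' = 417.25.
Then pb = 2282/3 − (5/3)·417.25 = 65.25 and ps = 782/9 + (1/9)·417.25 = 133.25.
The subsidy expands output by 417.25 − 379 = 38.25 past the efficient level; on those units the gap between marginal cost and willingness to pay runs from 0 up to 68.
DWL = ½ × 68 × 38.25 = 1300.5.

Deadweight loss = 1300.5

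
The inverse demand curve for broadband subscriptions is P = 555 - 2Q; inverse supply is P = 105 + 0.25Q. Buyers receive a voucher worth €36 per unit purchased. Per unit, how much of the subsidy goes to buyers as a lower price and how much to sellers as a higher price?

Buyers gain €32 per unit; sellers gain €4 per unit

Pre-subsidy: 555 - 2Q = 105 + 0.25Q gives Q* = 200 and P* = 155.
With the rebate, buyers effectively pay Pb = Ps − 36, where Ps is the price sellers receive.
On the curves, Pb = 555 - 2Q and Ps = 105 + 0.25Q; the wedge Ps − Pb = 36 gives 105 + 0.25Q − (555 - 2Q) = 36, so Q' = 216.
Then Pb = 555 − 2·216 = 123 and Ps = 105 + 0.25·216 = 159.
Buyers' price falls by P* − Pb = 155 − 123 = 32; sellers' price rises by Ps − P* = 159 − 155 = 4.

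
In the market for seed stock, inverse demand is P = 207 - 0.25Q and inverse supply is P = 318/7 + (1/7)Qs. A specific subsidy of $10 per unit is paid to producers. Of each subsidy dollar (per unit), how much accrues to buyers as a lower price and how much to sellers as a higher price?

Pre-subsidy: 207 - 0.25Q = 318/7 + (1/7)Q gives Q* = 4524/11 and P* = 1146/11.
With the subsidy, sellers receive Ps = Pb + 10 for each unit, where Pb is the price buyers pay.
On the curves, Pb = 207 - 0.25Q and Ps = 318/7 + (1/7)Q; the wedge Ps − Pb = 10 gives 318/7 + (1/7)Q − (207 - 0.25Q) = 10, so Q' = 4804/11.
Then Pb = 207 − 0.25·(4804/11) = 1076/11 and Ps = 318/7 + (1/7)·(4804/11) = 1186/11.
Buyers' price falls by P* − Pb = 1146/11 − 1076/11 = 70/11; sellers' price rises by Ps − P* = 1186/11 − 1146/11 = 40/11.

Buyers gain 70/11 per unit; sellers gain 40/11 per unit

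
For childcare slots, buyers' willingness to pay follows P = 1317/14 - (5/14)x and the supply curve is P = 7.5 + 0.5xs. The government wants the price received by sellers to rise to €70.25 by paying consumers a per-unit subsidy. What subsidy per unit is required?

Required subsidy s = €21 per unit

At a seller price of 70.25, quantity supplied is -15 + 2·70.25 = 125.5.
Buyers absorb 125.5 only when they pay Pb = 1317/14 − (5/14)·125.5 = 49.25.
s = Ps − Pb = 70.25 − 49.25 = 21.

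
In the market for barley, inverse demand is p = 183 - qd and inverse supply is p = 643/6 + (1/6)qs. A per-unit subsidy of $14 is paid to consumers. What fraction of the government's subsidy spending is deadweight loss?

DWL / government spending = 6/77

Pre-subsidy: 183 - q = 643/6 + (1/6)q gives q* = 65 and p* = 118.
With the rebate, buyers effectively pay pb = ps − 14, where ps is the price sellers receive.
On the curves, pb = 183 - q and ps = 643/6 + (1/6)q; the wedge ps − pb = 14 gives 643/6 + (1/6)q − (183 - q) = 14, so q' = 77.
Then pb = 183 − 1·77 = 106 and ps = 643/6 + (1/6)·77 = 120.
ΔCS = ½(65 + 77)(118 − 106) = 852; ΔPS = ½(65 + 77)(120 − 118) = 142.
Government spending = 14 × 77 = 1078.
DWL = ½ × 14 × (77 − 65) = 84; fraction = 84 / 1078 = 6/77.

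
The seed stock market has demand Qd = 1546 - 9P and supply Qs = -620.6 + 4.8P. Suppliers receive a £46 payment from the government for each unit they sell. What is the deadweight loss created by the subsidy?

Deadweight loss = £3312

Pre-subsidy: 1546 - 9P = -620.6 + 4.8P gives P* = 157, Q* = 133.
With the subsidy, sellers receive Ps = Pb + 46 for each unit, where Pb is the price buyers pay.
Supply in terms of Pb becomes Qs = -620.6 + 4.8(Pb + 46) = -399.8 + 4.8Pb. Setting this equal to demand: 1546 - 9Pb = -399.8 + 4.8Pb, so Pb = 141.
Sellers receive Ps = 141 + 46 = 187; Q' = 1546 − 9·141 = 277.
The subsidy expands output by 277 − 133 = 144 past the efficient level; on those units the gap between marginal cost and willingness to pay runs from 0 up to 46.
DWL = ½ × 46 × 144 = 3312.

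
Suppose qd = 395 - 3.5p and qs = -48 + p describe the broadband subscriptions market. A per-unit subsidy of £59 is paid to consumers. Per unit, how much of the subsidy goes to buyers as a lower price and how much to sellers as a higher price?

Pre-subsidy: 395 - 3.5p = -48 + p gives p* = 886/9, q* = 454/9.
With the rebate, buyers effectively pay pb = ps − 59, where ps is the price sellers receive.
Demand in terms of ps becomes qd = 395 − 3.5(ps − 59) = 601.5 - 3.5ps. Setting this equal to supply: 601.5 - 3.5ps = -48 + ps, so ps = 433/3.
Buyers pay pb = 433/3 − 59 = 256/3; q' = -48 + 1·(433/3) = 289/3.
Buyers' price falls by p* − pb = 886/9 − 256/3 = 118/9; sellers' price rises by ps − p* = 433/3 − 886/9 = 413/9.

Buyers gain 118/9 per unit; sellers gain 413/9 per unit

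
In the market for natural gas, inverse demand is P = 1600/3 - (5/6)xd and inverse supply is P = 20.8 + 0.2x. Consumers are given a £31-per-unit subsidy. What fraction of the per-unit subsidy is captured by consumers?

Consumer share = 25/31

Pre-subsidy: 1600/3 - (5/6)x = 20.8 + 0.2x gives x* = 496 and P* = 120.
With the rebate, buyers effectively pay Pb = Ps − 31, where Ps is the price sellers receive.
On the curves, Pb = 1600/3 - (5/6)x and Ps = 20.8 + 0.2x; the wedge Ps − Pb = 31 gives 20.8 + 0.2x − (1600/3 - (5/6)x) = 31, so x' = 526.
Then Pb = 1600/3 − (5/6)·526 = 95 and Ps = 20.8 + 0.2·526 = 126.
Buyers' price falls by P* − Pb = 120 − 95 = 25; sellers' price rises by Ps − P* = 126 − 120 = 6.
So consumers capture 25/31 = 25/31 of each unit of subsidy.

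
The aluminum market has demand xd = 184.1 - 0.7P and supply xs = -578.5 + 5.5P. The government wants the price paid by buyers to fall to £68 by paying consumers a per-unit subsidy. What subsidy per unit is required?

At a buyer price of 68, quantity demanded is 184.1 − 0.7·68 = 136.5.
Sellers supply 136.5 only when they receive Ps with -578.5 + 5.5·Ps = 136.5, i.e. Ps = 130.
s = Ps − Pb = 130 − 68 = 62.

Required subsidy s = £62 per unit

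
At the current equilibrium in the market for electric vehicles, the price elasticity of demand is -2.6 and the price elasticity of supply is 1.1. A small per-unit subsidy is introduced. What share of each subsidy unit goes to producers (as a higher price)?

Producer share = 26/37

For a small subsidy around the equilibrium, the benefit split depends on the relative slopes, which at a point are proportional to the elasticities.
Buyer share = εs/(εs + |εd|) = 1.1/(1.1 + 2.6) = 11/37; seller share = |εd|/(εs + |εd|) = 26/37.
So producers capture 26/37 of the subsidy.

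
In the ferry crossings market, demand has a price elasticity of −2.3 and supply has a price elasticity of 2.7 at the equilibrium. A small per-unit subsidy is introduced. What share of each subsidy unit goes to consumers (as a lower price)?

Consumer share = 0.54

For a small subsidy around the equilibrium, the benefit split depends on the relative slopes, which at a point are proportional to the elasticities.
Buyer share = εs/(εs + |εd|) = 2.7/(2.7 + 2.3) = 0.54; seller share = |εd|/(εs + |εd|) = 0.46.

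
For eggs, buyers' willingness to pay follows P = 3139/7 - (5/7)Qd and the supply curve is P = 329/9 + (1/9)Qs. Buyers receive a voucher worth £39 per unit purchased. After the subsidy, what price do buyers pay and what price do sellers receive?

Pre-subsidy: 3139/7 - (5/7)Q = 329/9 + (1/9)Q gives Q* = 499 and P* = 92.
With the rebate, buyers effectively pay Pb = Ps − 39, where Ps is the price sellers receive.
On the curves, Pb = 3139/7 - (5/7)Q and Ps = 329/9 + (1/9)Q; the wedge Ps − Pb = 39 gives 329/9 + (1/9)Q − (3139/7 - (5/7)Q) = 39, so Q' = 546.25.
Then Pb = 3139/7 − (5/7)·546.25 = 58.25 and Ps = 329/9 + (1/9)·546.25 = 97.25.

Buyers pay £58.25; sellers receive £97.25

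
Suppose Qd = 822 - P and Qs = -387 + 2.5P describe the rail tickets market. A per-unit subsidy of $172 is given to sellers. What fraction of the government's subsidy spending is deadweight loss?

Pre-subsidy: 822 - P = -387 + 2.5P gives P* = 2418/7, Q* = 3336/7.
With the subsidy, sellers receive Ps = Pb + 172 for each unit, where Pb is the price buyers pay.
Supply in terms of Pb becomes Qs = -387 + 2.5(Pb + 172) = 43 + 2.5Pb. Setting this equal to demand: 822 - Pb = 43 + 2.5Pb, so Pb = 1558/7.
Sellers receive Ps = 1558/7 + 172 = 2762/7; Q' = 822 − 1·(1558/7) = 4196/7.
ΔCS = ½(3336/7 + 4196/7)(2418/7 − 1558/7) = 462680/7; ΔPS = ½(3336/7 + 4196/7)(2762/7 − 2418/7) = 185072/7.
Government spending = 172 × 4196/7 = 721712/7.
DWL = ½ × 172 × (4196/7 − 3336/7) = 73960/7; fraction = (73960/7) / (721712/7) = 215/2098.

DWL / government spending = 215/2098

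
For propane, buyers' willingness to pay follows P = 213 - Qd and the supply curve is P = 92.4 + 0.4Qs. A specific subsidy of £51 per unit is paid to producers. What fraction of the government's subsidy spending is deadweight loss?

Pre-subsidy: 213 - Q = 92.4 + 0.4Q gives Q* = 603/7 and P* = 888/7.
With the subsidy, sellers receive Ps = Pb + 51 for each unit, where Pb is the price buyers pay.
On the curves, Pb = 213 - Q and Ps = 92.4 + 0.4Q; the wedge Ps − Pb = 51 gives 92.4 + 0.4Q − (213 - Q) = 51, so Q' = 858/7.
Then Pb = 213 − 1·(858/7) = 633/7 and Ps = 92.4 + 0.4·(858/7) = 990/7.
ΔCS = ½(603/7 + 858/7)(888/7 − 633/7) = 372555/98; ΔPS = ½(603/7 + 858/7)(990/7 − 888/7) = 74511/49.
Government spending = 51 × 858/7 = 43758/7.
DWL = ½ × 51 × (858/7 − 603/7) = 13005/14; fraction = (13005/14) / (43758/7) = 85/572.

DWL / government spending = 85/572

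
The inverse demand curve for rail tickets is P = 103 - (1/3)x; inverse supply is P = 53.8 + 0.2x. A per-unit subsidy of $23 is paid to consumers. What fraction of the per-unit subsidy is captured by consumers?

Pre-subsidy: 103 - (1/3)x = 53.8 + 0.2x gives x* = 92.25 and P* = 72.25.
With the rebate, buyers effectively pay Pb = Ps − 23, where Ps is the price sellers receive.
On the curves, Pb = 103 - (1/3)x and Ps = 53.8 + 0.2x; the wedge Ps − Pb = 23 gives 53.8 + 0.2x − (103 - (1/3)x) = 23, so x' = 135.375.
Then Pb = 103 − (1/3)·135.375 = 57.875 and Ps = 53.8 + 0.2·135.375 = 80.875.
Buyers' price falls by P* − Pb = 72.25 − 57.875 = 14.375; sellers' price rises by Ps − P* = 80.875 − 72.25 = 8.625.
So consumers capture 14.375/23 = 0.625 of each unit of subsidy.

Consumer share = 0.625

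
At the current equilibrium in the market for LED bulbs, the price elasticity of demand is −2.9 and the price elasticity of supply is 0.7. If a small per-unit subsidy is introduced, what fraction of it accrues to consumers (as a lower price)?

For a small subsidy around the equilibrium, the benefit split depends on the relative slopes, which at a point are proportional to the elasticities.
Buyer share = εs/(εs + |εd|) = 0.7/(0.7 + 2.9) = 7/36; seller share = |εd|/(εs + |εd|) = 29/36.

Consumer share = 7/36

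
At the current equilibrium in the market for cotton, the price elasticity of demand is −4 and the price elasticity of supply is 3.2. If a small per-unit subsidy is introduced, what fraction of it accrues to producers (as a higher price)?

For a small subsidy around the equilibrium, the benefit split depends on the relative slopes, which at a point are proportional to the elasticities.
Buyer share = εs/(εs + |εd|) = 3.2/(3.2 + 4) = 4/9; seller share = |εd|/(εs + |εd|) = 5/9.
So producers capture 5/9 of the subsidy.

Producer share = 5/9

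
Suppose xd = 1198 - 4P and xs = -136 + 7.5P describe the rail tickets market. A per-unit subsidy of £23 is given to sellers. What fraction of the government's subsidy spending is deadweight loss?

DWL / government spending = 15/397

Pre-subsidy: 1198 - 4P = -136 + 7.5P gives P* = 116, x* = 734.
With the subsidy, sellers receive Ps = Pb + 23 for each unit, where Pb is the price buyers pay.
Supply in terms of Pb becomes xs = -136 + 7.5(Pb + 23) = 36.5 + 7.5Pb. Setting this equal to demand: 1198 - 4Pb = 36.5 + 7.5Pb, so Pb = 101.
Sellers receive Ps = 101 + 23 = 124; x' = 1198 − 4·101 = 794.
ΔCS = ½(734 + 794)(116 − 101) = 11460; ΔPS = ½(734 + 794)(124 − 116) = 6112.
Government spending = 23 × 794 = 18262.
DWL = ½ × 23 × (794 − 734) = 690; fraction = 690 / 18262 = 15/397.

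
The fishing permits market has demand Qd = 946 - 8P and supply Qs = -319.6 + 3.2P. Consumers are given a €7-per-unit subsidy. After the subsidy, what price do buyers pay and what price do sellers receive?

Pre-subsidy: 946 - 8P = -319.6 + 3.2P gives P* = 113, Q* = 42.
With the rebate, buyers effectively pay Pb = Ps − 7, where Ps is the price sellers receive.
Demand in terms of Ps becomes Qd = 946 − 8(Ps − 7) = 1002 - 8Ps. Setting this equal to supply: 1002 - 8Ps = -319.6 + 3.2Ps, so Ps = 118.
Buyers pay Pb = 118 − 7 = 111; Q' = -319.6 + 3.2·118 = 58.

Buyers pay €111; sellers receive €118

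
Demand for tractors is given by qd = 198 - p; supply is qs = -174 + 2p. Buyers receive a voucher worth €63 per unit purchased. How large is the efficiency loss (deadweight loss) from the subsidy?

Deadweight loss = €1323

Pre-subsidy: 198 - p = -174 + 2p gives p* = 124, q* = 74.
With the rebate, buyers effectively pay pb = ps − 63, where ps is the price sellers receive.
Demand in terms of ps becomes qd = 198 − 1(ps − 63) = 261 - ps. Setting this equal to supply: 261 - ps = -174 + 2ps, so ps = 145.
Buyers pay pb = 145 − 63 = 82; q' = -174 + 2·145 = 116.
The subsidy expands output by 116 − 74 = 42 past the efficient level; on those units the gap between marginal cost and willingness to pay runs from 0 up to 63.
DWL = ½ × 63 × 42 = 1323.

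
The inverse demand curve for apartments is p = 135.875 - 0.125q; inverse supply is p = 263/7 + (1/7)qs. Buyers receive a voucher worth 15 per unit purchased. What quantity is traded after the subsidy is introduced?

Pre-subsidy: 135.875 - 0.125q = 263/7 + (1/7)q gives q* = 367 and p* = 90.
With the rebate, buyers effectively pay pb = ps − 15, where ps is the price sellers receive.
On the curves, pb = 135.875 - 0.125q and ps = 263/7 + (1/7)q; the wedge ps − pb = 15 gives 263/7 + (1/7)q − (135.875 - 0.125q) = 15, so q' = 423.
Then pb = 135.875 − 0.125·423 = 83 and ps = 263/7 + (1/7)·423 = 98.

q' = 423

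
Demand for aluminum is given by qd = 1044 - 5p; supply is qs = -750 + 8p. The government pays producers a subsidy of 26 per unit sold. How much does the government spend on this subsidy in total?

Government cost = 11284

Pre-subsidy: 1044 - 5p = -750 + 8p gives p* = 138, q* = 354.
With the subsidy, sellers receive ps = pb + 26 for each unit, where pb is the price buyers pay.
Supply in terms of pb becomes qs = -750 + 8(pb + 26) = -542 + 8pb. Setting this equal to demand: 1044 - 5pb = -542 + 8pb, so pb = 122.
Sellers receive ps = 122 + 26 = 148; q' = 1044 − 5·122 = 434.
Government outlay = subsidy × quantity = 26 × 434 = 11284.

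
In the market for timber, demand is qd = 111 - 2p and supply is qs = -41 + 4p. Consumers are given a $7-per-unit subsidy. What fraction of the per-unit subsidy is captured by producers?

Producer share = 1/3

Pre-subsidy: 111 - 2p = -41 + 4p gives p* = 76/3, q* = 181/3.
With the rebate, buyers effectively pay pb = ps − 7, where ps is the price sellers receive.
Demand in terms of ps becomes qd = 111 − 2(ps − 7) = 125 - 2ps. Setting this equal to supply: 125 - 2ps = -41 + 4ps, so ps = 83/3.
Buyers pay pb = 83/3 − 7 = 62/3; q' = -41 + 4·(83/3) = 209/3.
Buyers' price falls by p* − pb = 76/3 − 62/3 = 14/3; sellers' price rises by ps − p* = 83/3 − 76/3 = 7/3.
So producers capture (7/3)/7 = 1/3 of each unit of subsidy.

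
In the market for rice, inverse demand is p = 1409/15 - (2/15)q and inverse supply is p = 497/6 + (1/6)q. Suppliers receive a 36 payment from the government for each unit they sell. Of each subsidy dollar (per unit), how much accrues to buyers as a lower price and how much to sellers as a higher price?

Buyers gain 16 per unit; sellers gain 20 per unit

Pre-subsidy: 1409/15 - (2/15)q = 497/6 + (1/6)q gives q* = 37 and p* = 89.
With the subsidy, sellers receive ps = pb + 36 for each unit, where pb is the price buyers pay.
On the curves, pb = 1409/15 - (2/15)q and ps = 497/6 + (1/6)q; the wedge ps − pb = 36 gives 497/6 + (1/6)q − (1409/15 - (2/15)q) = 36, so q' = 157.
Then pb = 1409/15 − (2/15)·157 = 73 and ps = 497/6 + (1/6)·157 = 109.
Buyers' price falls by p* − pb = 89 − 73 = 16; sellers' price rises by ps − p* = 109 − 89 = 20.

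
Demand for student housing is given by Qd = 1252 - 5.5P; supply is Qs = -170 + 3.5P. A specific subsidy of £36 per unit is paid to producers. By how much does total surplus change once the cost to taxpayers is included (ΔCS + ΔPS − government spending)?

Pre-subsidy: 1252 - 5.5P = -170 + 3.5P gives P* = 158, Q* = 383.
With the subsidy, sellers receive Ps = Pb + 36 for each unit, where Pb is the price buyers pay.
Supply in terms of Pb becomes Qs = -170 + 3.5(Pb + 36) = -44 + 3.5Pb. Setting this equal to demand: 1252 - 5.5Pb = -44 + 3.5Pb, so Pb = 144.
Sellers receive Ps = 144 + 36 = 180; Q' = 1252 − 5.5·144 = 460.
ΔCS = ½(383 + 460)(158 − 144) = 5901; ΔPS = ½(383 + 460)(180 − 158) = 9273.
Government spending = 36 × 460 = 16560.
Net change = 5901 + 9273 − 16560 = -1386. The loss equals the DWL triangle ½·36·77.

Net change in total surplus = -£1386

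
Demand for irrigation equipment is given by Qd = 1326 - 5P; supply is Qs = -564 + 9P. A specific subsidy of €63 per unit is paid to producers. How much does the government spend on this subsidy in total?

Pre-subsidy: 1326 - 5P = -564 + 9P gives P* = 135, Q* = 651.
With the subsidy, sellers receive Ps = Pb + 63 for each unit, where Pb is the price buyers pay.
Supply in terms of Pb becomes Qs = -564 + 9(Pb + 63) = 3 + 9Pb. Setting this equal to demand: 1326 - 5Pb = 3 + 9Pb, so Pb = 94.5.
Sellers receive Ps = 94.5 + 63 = 157.5; Q' = 1326 − 5·94.5 = 853.5.
Government outlay = subsidy × quantity = 63 × 853.5 = 53770.5.

Government cost = €53770.5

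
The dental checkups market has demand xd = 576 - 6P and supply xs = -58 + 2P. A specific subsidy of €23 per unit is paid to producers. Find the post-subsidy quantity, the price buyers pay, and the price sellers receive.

x' = 135; buyers pay €73.5; sellers receive €96.5

Pre-subsidy: 576 - 6P = -58 + 2P gives P* = 79.25, x* = 100.5.
With the subsidy, sellers receive Ps = Pb + 23 for each unit, where Pb is the price buyers pay.
Supply in terms of Pb becomes xs = -58 + 2(Pb + 23) = -12 + 2Pb. Setting this equal to demand: 576 - 6Pb = -12 + 2Pb, so Pb = 73.5.
Sellers receive Ps = 73.5 + 23 = 96.5; x' = 576 − 6·73.5 = 135.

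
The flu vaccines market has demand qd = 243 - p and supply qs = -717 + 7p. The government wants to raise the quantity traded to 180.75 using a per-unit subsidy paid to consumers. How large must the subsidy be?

Required subsidy s = 66 per unit

At q = 180.75, invert demand for the buyer price: pb = (243 − 180.75)/1 = 62.25; invert supply for the seller price: ps = (180.75 − (-717))/7 = 128.25.
The subsidy must fill the gap: s = ps − pb = 128.25 − 62.25 = 66.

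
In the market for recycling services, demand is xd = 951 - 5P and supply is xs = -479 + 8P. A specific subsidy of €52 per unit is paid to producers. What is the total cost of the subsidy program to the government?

Government cost = €29172

Pre-subsidy: 951 - 5P = -479 + 8P gives P* = 110, x* = 401.
With the subsidy, sellers receive Ps = Pb + 52 for each unit, where Pb is the price buyers pay.
Supply in terms of Pb becomes xs = -479 + 8(Pb + 52) = -63 + 8Pb. Setting this equal to demand: 951 - 5Pb = -63 + 8Pb, so Pb = 78.
Sellers receive Ps = 78 + 52 = 130; x' = 951 − 5·78 = 561.
Government outlay = subsidy × quantity = 52 × 561 = 29172.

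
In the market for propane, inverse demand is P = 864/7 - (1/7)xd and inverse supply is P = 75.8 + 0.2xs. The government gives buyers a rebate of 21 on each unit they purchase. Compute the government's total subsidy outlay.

Government cost = 4203.5

Pre-subsidy: 864/7 - (1/7)x = 75.8 + 0.2x gives x* = 1667/12 and P* = 1243/12.
With the rebate, buyers effectively pay Pb = Ps − 21, where Ps is the price sellers receive.
On the curves, Pb = 864/7 - (1/7)x and Ps = 75.8 + 0.2x; the wedge Ps − Pb = 21 gives 75.8 + 0.2x − (864/7 - (1/7)x) = 21, so x' = 1201/6.
Then Pb = 864/7 − (1/7)·(1201/6) = 569/6 and Ps = 75.8 + 0.2·(1201/6) = 695/6.
Government outlay = subsidy × quantity = 21 × 1201/6 = 4203.5.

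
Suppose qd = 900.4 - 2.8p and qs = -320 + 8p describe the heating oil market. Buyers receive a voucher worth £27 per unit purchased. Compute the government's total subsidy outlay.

Government cost = £17280

Pre-subsidy: 900.4 - 2.8p = -320 + 8p gives p* = 113, q* = 584.
With the rebate, buyers effectively pay pb = ps − 27, where ps is the price sellers receive.
Demand in terms of ps becomes qd = 900.4 − 2.8(ps − 27) = 976 - 2.8ps. Setting this equal to supply: 976 - 2.8ps = -320 + 8ps, so ps = 120.
Buyers pay pb = 120 − 27 = 93; q' = -320 + 8·120 = 640.
Government outlay = subsidy × quantity = 27 × 640 = 17280.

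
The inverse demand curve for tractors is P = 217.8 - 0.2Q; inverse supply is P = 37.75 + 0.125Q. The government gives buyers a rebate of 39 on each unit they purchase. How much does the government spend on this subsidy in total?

Government cost = 26286

Pre-subsidy: 217.8 - 0.2Q = 37.75 + 0.125Q gives Q* = 554 and P* = 107.
With the rebate, buyers effectively pay Pb = Ps − 39, where Ps is the price sellers receive.
On the curves, Pb = 217.8 - 0.2Q and Ps = 37.75 + 0.125Q; the wedge Ps − Pb = 39 gives 37.75 + 0.125Q − (217.8 - 0.2Q) = 39, so Q' = 674.
Then Pb = 217.8 − 0.2·674 = 83 and Ps = 37.75 + 0.125·674 = 122.
Government outlay = subsidy × quantity = 39 × 674 = 26286.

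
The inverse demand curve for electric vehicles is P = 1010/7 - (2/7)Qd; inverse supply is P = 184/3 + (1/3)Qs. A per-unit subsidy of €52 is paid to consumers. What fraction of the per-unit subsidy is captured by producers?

Producer share = 7/13

Pre-subsidy: 1010/7 - (2/7)Q = 184/3 + (1/3)Q gives Q* = 134 and P* = 106.
With the rebate, buyers effectively pay Pb = Ps − 52, where Ps is the price sellers receive.
On the curves, Pb = 1010/7 - (2/7)Q and Ps = 184/3 + (1/3)Q; the wedge Ps − Pb = 52 gives 184/3 + (1/3)Q − (1010/7 - (2/7)Q) = 52, so Q' = 218.
Then Pb = 1010/7 − (2/7)·218 = 82 and Ps = 184/3 + (1/3)·218 = 134.
Buyers' price falls by P* − Pb = 106 − 82 = 24; sellers' price rises by Ps − P* = 134 − 106 = 28.
So producers capture 28/52 = 7/13 of each unit of subsidy.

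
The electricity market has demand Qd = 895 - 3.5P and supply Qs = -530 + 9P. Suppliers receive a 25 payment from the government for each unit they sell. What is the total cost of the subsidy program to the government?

Government cost = 13975

Pre-subsidy: 895 - 3.5P = -530 + 9P gives P* = 114, Q* = 496.
With the subsidy, sellers receive Ps = Pb + 25 for each unit, where Pb is the price buyers pay.
Supply in terms of Pb becomes Qs = -530 + 9(Pb + 25) = -305 + 9Pb. Setting this equal to demand: 895 - 3.5Pb = -305 + 9Pb, so Pb = 96.
Sellers receive Ps = 96 + 25 = 121; Q' = 895 − 3.5·96 = 559.
Government outlay = subsidy × quantity = 25 × 559 = 13975.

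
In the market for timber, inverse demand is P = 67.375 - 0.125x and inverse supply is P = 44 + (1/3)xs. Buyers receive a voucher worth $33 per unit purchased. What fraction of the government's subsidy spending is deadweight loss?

DWL / government spending = 12/41

Pre-subsidy: 67.375 - 0.125x = 44 + (1/3)x gives x* = 51 and P* = 61.
With the rebate, buyers effectively pay Pb = Ps − 33, where Ps is the price sellers receive.
On the curves, Pb = 67.375 - 0.125x and Ps = 44 + (1/3)x; the wedge Ps − Pb = 33 gives 44 + (1/3)x − (67.375 - 0.125x) = 33, so x' = 123.
Then Pb = 67.375 − 0.125·123 = 52 and Ps = 44 + (1/3)·123 = 85.
ΔCS = ½(51 + 123)(61 − 52) = 783; ΔPS = ½(51 + 123)(85 − 61) = 2088.
Government spending = 33 × 123 = 4059.
DWL = ½ × 33 × (123 − 51) = 1188; fraction = 1188 / 4059 = 12/41.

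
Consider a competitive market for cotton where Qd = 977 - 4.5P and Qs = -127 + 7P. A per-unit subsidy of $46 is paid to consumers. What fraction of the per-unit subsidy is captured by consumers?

Consumer share = 14/23

Pre-subsidy: 977 - 4.5P = -127 + 7P gives P* = 96, Q* = 545.
With the rebate, buyers effectively pay Pb = Ps − 46, where Ps is the price sellers receive.
Demand in terms of Ps becomes Qd = 977 − 4.5(Ps − 46) = 1184 - 4.5Ps. Setting this equal to supply: 1184 - 4.5Ps = -127 + 7Ps, so Ps = 114.
Buyers pay Pb = 114 − 46 = 68; Q' = -127 + 7·114 = 671.
Buyers' price falls by P* − Pb = 96 − 68 = 28; sellers' price rises by Ps − P* = 114 − 96 = 18.
So consumers capture 28/46 = 14/23 of each unit of subsidy.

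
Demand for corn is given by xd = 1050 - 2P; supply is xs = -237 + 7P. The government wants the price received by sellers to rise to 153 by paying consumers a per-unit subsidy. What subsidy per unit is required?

At a seller price of 153, quantity supplied is -237 + 7·153 = 834.
Buyers absorb 834 only when they pay Pb with 1050 − 2·Pb = 834, i.e. Pb = 108.
s = Ps − Pb = 153 − 108 = 45.

Required subsidy s = 45 per unit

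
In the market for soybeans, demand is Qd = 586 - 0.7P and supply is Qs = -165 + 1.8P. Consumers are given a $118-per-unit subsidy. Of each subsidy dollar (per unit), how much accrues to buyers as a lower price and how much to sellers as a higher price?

Pre-subsidy: 586 - 0.7P = -165 + 1.8P gives P* = 300.4, Q* = 375.72.
With the rebate, buyers effectively pay Pb = Ps − 118, where Ps is the price sellers receive.
Demand in terms of Ps becomes Qd = 586 − 0.7(Ps − 118) = 668.6 - 0.7Ps. Setting this equal to supply: 668.6 - 0.7Ps = -165 + 1.8Ps, so Ps = 333.44.
Buyers pay Pb = 333.44 − 118 = 215.44; Q' = -165 + 1.8·333.44 = 435.192.
Buyers' price falls by P* − Pb = 300.4 − 215.44 = 84.96; sellers' price rises by Ps − P* = 333.44 − 300.4 = 33.04.

Buyers gain $84.96 per unit; sellers gain $33.04 per unit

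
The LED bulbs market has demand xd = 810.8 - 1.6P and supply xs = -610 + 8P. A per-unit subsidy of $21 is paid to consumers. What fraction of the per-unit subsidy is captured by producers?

Pre-subsidy: 810.8 - 1.6P = -610 + 8P gives P* = 148, x* = 574.
With the rebate, buyers effectively pay Pb = Ps − 21, where Ps is the price sellers receive.
Demand in terms of Ps becomes xd = 810.8 − 1.6(Ps − 21) = 844.4 - 1.6Ps. Setting this equal to supply: 844.4 - 1.6Ps = -610 + 8Ps, so Ps = 151.5.
Buyers pay Pb = 151.5 − 21 = 130.5; x' = -610 + 8·151.5 = 602.
Buyers' price falls by P* − Pb = 148 − 130.5 = 17.5; sellers' price rises by Ps − P* = 151.5 − 148 = 3.5.
So producers capture 3.5/21 = 1/6 of each unit of subsidy.

Producer share = 1/6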